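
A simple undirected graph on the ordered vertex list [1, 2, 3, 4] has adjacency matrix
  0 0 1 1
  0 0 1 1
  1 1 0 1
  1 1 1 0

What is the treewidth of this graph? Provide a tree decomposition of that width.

Each bag holds 3 vertices, so the decomposition has width 2, which upper-bounds the treewidth. On the other hand G contains the 3-clique {1, 3, 4}. A clique must lie in a single bag of any decomposition, so no decomposition can have width below 2. Combining the bounds, tw(G) = 2.

Treewidth 2.
One optimal decomposition is:
Bags: B1 = {1, 3, 4}  B2 = {2, 3, 4}
Tree: B1–B2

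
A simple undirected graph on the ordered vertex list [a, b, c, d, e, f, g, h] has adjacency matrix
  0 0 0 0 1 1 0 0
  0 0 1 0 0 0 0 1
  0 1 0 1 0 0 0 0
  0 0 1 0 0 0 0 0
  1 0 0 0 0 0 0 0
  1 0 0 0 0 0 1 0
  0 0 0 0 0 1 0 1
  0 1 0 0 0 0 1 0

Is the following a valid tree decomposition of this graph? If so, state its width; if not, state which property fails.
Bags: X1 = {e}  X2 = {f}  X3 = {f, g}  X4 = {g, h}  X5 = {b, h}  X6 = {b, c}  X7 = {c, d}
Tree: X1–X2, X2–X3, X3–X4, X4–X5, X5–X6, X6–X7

A tree decomposition must satisfy three properties: every vertex lies in some bag; for every edge, both endpoints lie together in some bag; and for every vertex, the bags containing it form a connected subtree. Here vertex a appears in no bag, so the decomposition is invalid.

No — vertex a appears in no bag.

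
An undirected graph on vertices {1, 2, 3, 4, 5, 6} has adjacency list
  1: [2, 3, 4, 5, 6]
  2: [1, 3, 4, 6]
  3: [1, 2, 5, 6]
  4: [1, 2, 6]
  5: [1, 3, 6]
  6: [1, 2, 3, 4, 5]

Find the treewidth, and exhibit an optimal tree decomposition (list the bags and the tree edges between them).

Each bag holds 4 vertices, so the decomposition has width 3, which upper-bounds the treewidth. Conversely, {1, 2, 3, 6} is a clique of size 4, and the vertices of any clique must share a bag in every tree decomposition; so some bag has ≥ 4 vertices and tw(G) ≥ 3. The upper and lower bounds meet at 3, so that is the treewidth.

Treewidth 3.
One such decomposition:
Bags: B1 = {1, 2, 3, 6}  B2 = {1, 2, 4, 6}  B3 = {1, 3, 5, 6}
Tree: B1–B2, B1–B3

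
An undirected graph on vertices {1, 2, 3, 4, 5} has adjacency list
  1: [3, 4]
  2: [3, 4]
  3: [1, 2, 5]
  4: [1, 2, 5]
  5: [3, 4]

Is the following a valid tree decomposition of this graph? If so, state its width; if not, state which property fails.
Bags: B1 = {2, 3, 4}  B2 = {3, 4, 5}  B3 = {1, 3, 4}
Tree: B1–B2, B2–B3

Every vertex of G appears in some bag (union = {1, 2, 3, 4, 5}); every edge is covered by a bag; and for each vertex v the set of bags containing v is connected in the bag tree. The decomposition is therefore valid. The largest bag has 3 vertices, so the width is 2.

Yes; width 2.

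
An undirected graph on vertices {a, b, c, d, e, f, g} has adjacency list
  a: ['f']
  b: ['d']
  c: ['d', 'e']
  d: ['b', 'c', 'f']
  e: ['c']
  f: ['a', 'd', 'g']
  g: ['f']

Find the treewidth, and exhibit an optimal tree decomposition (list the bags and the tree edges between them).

Each bag holds 2 vertices, so the decomposition has width 1, which upper-bounds the treewidth. Since G has at least one edge (e.g. c–d), it is not an edgeless graph, so tw(G) ≥ 1. Hence tw(G) = 1 exactly.

Treewidth 1.
Bags: B1 = {c, d}  B2 = {d, f}  B3 = {a, f}  B4 = {c, e}  B5 = {b, d}  B6 = {f, g}
Tree: B1–B2, B2–B3, B1–B4, B1–B5, B2–B6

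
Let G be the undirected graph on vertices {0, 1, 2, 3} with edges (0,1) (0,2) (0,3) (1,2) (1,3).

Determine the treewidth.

2

A width-2 tree decomposition is:
Bags: B1 = {0, 1, 3}  B2 = {0, 1, 2}
Tree: B1–B2
Every bag has size at most 3, so the width is 3 − 1 = 2 and tw(G) ≤ 2. For the lower bound, the 3 vertices {0, 1, 2} are pairwise adjacent, and any tree decomposition puts a clique entirely inside one bag — forcing width ≥ 2. Combining the bounds, tw(G) = 2.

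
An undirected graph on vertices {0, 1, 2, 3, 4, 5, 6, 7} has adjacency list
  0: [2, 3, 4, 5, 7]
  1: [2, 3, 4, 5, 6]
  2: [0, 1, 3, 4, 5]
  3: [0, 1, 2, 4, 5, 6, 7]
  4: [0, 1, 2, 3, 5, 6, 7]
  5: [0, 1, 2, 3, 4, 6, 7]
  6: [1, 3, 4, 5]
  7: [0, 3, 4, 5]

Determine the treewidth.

A width-4 tree decomposition is:
Bags: B1 = {0, 2, 3, 4, 5}  B2 = {1, 2, 3, 4, 5}  B3 = {0, 3, 4, 5, 7}  B4 = {1, 3, 4, 5, 6}
Tree: B1–B2, B1–B3, B2–B4
The largest bag has 5 vertices, giving width 4; this decomposition certifies tw(G) ≤ 4. Conversely, {0, 2, 3, 4, 5} is a clique of size 5, and the vertices of any clique must share a bag in every tree decomposition; so some bag has ≥ 5 vertices and tw(G) ≥ 4. Hence tw(G) = 4 exactly.

4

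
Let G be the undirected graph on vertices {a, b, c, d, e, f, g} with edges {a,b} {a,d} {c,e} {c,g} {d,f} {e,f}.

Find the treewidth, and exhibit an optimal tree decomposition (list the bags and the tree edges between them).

Each bag holds 2 vertices, so the decomposition has width 1, which upper-bounds the treewidth. G has an edge, so its treewidth is at least 1. Hence tw(G) = 1 exactly.

Treewidth 1.
One optimal decomposition is:
Bags: B1 = {a, b}  B2 = {a, d}  B3 = {d, f}  B4 = {e, f}  B5 = {c, e}  B6 = {c, g}
Tree: B1–B2, B2–B3, B3–B4, B4–B5, B5–B6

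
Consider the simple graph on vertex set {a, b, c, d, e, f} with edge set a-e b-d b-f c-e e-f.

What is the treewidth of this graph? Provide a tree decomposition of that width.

The largest bag has 2 vertices, giving width 1; this decomposition certifies tw(G) ≤ 1. Any graph with an edge has treewidth ≥ 1, and G has the edge f–b. Combining the bounds, tw(G) = 1.

Treewidth 1.
One such decomposition:
Bags: B1 = {b, f}  B2 = {b, d}  B3 = {e, f}  B4 = {a, e}  B5 = {c, e}
Tree: B1–B2, B1–B3, B3–B4, B4–B5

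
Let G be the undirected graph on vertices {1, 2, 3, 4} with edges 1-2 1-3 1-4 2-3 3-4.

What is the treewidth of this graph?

2

A width-2 tree decomposition is:
Bags: B1 = {1, 3, 4}  B2 = {1, 2, 3}
Tree: B1–B2
Each bag holds 3 vertices, so the decomposition has width 2, which upper-bounds the treewidth. Conversely, {1, 2, 3} is a clique of size 3, and the vertices of any clique must share a bag in every tree decomposition; so some bag has ≥ 3 vertices and tw(G) ≥ 2. Therefore the treewidth is 2.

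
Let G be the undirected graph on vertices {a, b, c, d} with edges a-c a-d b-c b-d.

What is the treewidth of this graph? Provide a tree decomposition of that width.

Treewidth 2.
One optimal decomposition is:
Bags: B1 = {a, b, d}  B2 = {a, b, c}
Tree: B1–B2

The largest bag has 3 vertices, giving width 2; this decomposition certifies tw(G) ≤ 2. Since a–d–b–c–a is a cycle in G, G is not acyclic. Forests are exactly the graphs of treewidth ≤ 1, so tw(G) ≥ 2. The upper and lower bounds meet at 2, so that is the treewidth.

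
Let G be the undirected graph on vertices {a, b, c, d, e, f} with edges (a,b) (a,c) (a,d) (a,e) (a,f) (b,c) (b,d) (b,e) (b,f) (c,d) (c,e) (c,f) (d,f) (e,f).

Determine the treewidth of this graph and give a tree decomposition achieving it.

Each bag holds 5 vertices, so the decomposition has width 4, which upper-bounds the treewidth. On the other hand G contains the 5-clique {a, b, c, d, f}. A clique must lie in a single bag of any decomposition, so no decomposition can have width below 4. The upper and lower bounds meet at 4, so that is the treewidth.

Treewidth 4.
Bags: B1 = {a, b, c, e, f}  B2 = {a, b, c, d, f}
Tree: B1–B2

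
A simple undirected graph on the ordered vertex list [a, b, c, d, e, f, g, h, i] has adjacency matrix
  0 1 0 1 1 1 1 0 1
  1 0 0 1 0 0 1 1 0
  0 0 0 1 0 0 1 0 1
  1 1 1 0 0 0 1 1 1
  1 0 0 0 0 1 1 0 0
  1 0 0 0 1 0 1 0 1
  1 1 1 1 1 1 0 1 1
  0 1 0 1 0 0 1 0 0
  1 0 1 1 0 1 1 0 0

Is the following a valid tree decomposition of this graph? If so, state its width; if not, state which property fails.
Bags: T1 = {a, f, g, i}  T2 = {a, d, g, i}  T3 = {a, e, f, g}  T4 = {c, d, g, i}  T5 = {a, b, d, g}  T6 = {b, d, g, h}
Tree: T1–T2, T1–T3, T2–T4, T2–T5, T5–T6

Yes; width 3.

Checking the three conditions: (i) the bags cover all of {a, b, c, d, e, f, g, h, i}; (ii) for each edge, some bag contains both endpoints; (iii) the bags containing any fixed vertex form a subtree. All hold, so the decomposition is valid with width 4 − 1 = 3.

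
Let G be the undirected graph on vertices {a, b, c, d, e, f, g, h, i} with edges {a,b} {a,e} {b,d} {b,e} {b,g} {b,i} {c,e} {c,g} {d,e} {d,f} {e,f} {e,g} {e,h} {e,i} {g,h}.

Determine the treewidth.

2

A width-2 tree decomposition is:
Bags: B1 = {b, e, i}  B2 = {b, d, e}  B3 = {b, e, g}  B4 = {d, e, f}  B5 = {c, e, g}  B6 = {e, g, h}  B7 = {a, b, e}
Tree: B1–B2, B1–B3, B2–B4, B3–B5, B3–B6, B2–B7
Each bag holds 3 vertices, so the decomposition has width 2, which upper-bounds the treewidth. On the other hand G contains the 3-clique {e, g, h}. A clique must lie in a single bag of any decomposition, so no decomposition can have width below 2. Therefore the treewidth is 2.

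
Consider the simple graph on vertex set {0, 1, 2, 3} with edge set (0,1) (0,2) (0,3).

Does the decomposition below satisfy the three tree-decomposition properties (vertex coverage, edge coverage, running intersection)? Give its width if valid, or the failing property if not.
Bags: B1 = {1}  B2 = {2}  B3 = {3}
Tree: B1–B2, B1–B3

No — vertex 0 appears in no bag.

A tree decomposition must satisfy three properties: every vertex lies in some bag; for every edge, both endpoints lie together in some bag; and for every vertex, the bags containing it form a connected subtree. Here vertex 0 appears in no bag, so the decomposition is invalid.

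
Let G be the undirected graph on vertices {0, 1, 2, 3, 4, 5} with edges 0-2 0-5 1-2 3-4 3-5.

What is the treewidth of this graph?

A width-1 tree decomposition is:
Bags: B1 = {3, 4}  B2 = {3, 5}  B3 = {0, 5}  B4 = {0, 2}  B5 = {1, 2}
Tree: B1–B2, B2–B3, B3–B4, B4–B5
Every bag has size at most 2, so the width is 2 − 1 = 1 and tw(G) ≤ 1. Any graph with an edge has treewidth ≥ 1, and G has the edge 4–3. Hence tw(G) = 1 exactly.

1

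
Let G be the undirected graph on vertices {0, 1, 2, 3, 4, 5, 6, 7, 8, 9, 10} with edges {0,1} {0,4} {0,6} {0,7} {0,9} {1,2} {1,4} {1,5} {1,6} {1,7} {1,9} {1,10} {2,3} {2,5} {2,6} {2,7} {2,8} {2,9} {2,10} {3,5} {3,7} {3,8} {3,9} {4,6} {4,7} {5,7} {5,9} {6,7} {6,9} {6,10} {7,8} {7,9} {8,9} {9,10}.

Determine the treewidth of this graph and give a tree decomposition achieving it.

Treewidth 4.
Bags: B1 = {1, 2, 6, 7, 9}  B2 = {0, 1, 6, 7, 9}  B3 = {1, 2, 5, 7, 9}  B4 = {0, 1, 4, 6, 7}  B5 = {1, 2, 6, 9, 10}  B6 = {2, 3, 5, 7, 9}  B7 = {2, 3, 7, 8, 9}
Tree: B1–B2, B1–B3, B2–B4, B1–B5, B3–B6, B6–B7

Every bag has size at most 5, so the width is 5 − 1 = 4 and tw(G) ≤ 4. For the lower bound, the 5 vertices {1, 2, 6, 9, 10} are pairwise adjacent, and any tree decomposition puts a clique entirely inside one bag — forcing width ≥ 4. The upper and lower bounds meet at 4, so that is the treewidth.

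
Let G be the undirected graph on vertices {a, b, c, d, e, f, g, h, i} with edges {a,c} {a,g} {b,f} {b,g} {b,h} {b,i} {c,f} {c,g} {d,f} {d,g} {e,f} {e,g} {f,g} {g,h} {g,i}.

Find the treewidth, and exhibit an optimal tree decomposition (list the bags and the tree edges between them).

The largest bag has 3 vertices, giving width 2; this decomposition certifies tw(G) ≤ 2. For the lower bound, the 3 vertices {a, c, g} are pairwise adjacent, and any tree decomposition puts a clique entirely inside one bag — forcing width ≥ 2. Combining the bounds, tw(G) = 2.

Treewidth 2.
One such decomposition:
Bags: B1 = {c, f, g}  B2 = {a, c, g}  B3 = {d, f, g}  B4 = {e, f, g}  B5 = {b, f, g}  B6 = {b, g, h}  B7 = {b, g, i}
Tree: B1–B2, B1–B3, B1–B4, B3–B5, B5–B6, B5–B7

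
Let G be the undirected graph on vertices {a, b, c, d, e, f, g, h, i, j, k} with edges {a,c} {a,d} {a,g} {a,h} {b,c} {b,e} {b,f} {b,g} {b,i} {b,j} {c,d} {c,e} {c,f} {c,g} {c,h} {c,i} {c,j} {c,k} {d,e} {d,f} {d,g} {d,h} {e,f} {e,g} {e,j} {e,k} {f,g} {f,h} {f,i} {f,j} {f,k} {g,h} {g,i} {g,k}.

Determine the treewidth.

4

A width-4 tree decomposition is:
Bags: B1 = {b, c, e, f, g}  B2 = {c, d, e, f, g}  B3 = {c, e, f, g, k}  B4 = {b, c, e, f, j}  B5 = {c, d, f, g, h}  B6 = {b, c, f, g, i}  B7 = {a, c, d, g, h}
Tree: B1–B2, B2–B3, B1–B4, B2–B5, B1–B6, B5–B7
Every bag has size at most 5, so the width is 5 − 1 = 4 and tw(G) ≤ 4. Conversely, {a, c, d, g, h} is a clique of size 5, and the vertices of any clique must share a bag in every tree decomposition; so some bag has ≥ 5 vertices and tw(G) ≥ 4. Hence tw(G) = 4 exactly.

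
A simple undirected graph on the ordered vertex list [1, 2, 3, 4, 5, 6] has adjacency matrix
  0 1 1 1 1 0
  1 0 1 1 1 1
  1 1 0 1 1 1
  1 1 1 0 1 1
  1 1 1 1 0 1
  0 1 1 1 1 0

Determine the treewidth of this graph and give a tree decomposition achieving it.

Treewidth 4.
One such decomposition:
Bags: B1 = {1, 2, 3, 4, 5}  B2 = {2, 3, 4, 5, 6}
Tree: B1–B2

Each bag holds 5 vertices, so the decomposition has width 4, which upper-bounds the treewidth. For the lower bound, the 5 vertices {1, 2, 3, 4, 5} are pairwise adjacent, and any tree decomposition puts a clique entirely inside one bag — forcing width ≥ 4. Therefore the treewidth is 4.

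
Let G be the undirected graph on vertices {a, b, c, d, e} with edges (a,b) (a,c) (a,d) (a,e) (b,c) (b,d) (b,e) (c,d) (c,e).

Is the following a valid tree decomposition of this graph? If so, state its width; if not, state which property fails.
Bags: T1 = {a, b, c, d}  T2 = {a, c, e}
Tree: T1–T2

No — edge (b,e) lies in no bag.

A tree decomposition must satisfy three properties: every vertex lies in some bag; for every edge, both endpoints lie together in some bag; and for every vertex, the bags containing it form a connected subtree. Here edge (b,e) lies in no bag, so the decomposition is invalid.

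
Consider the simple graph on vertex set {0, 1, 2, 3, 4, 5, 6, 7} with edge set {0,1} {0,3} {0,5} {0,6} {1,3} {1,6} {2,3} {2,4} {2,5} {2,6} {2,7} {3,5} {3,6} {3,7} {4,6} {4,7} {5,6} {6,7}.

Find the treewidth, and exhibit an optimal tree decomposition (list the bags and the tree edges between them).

Every bag has size at most 4, so the width is 4 − 1 = 3 and tw(G) ≤ 3. Conversely, {0, 1, 3, 6} is a clique of size 4, and the vertices of any clique must share a bag in every tree decomposition; so some bag has ≥ 4 vertices and tw(G) ≥ 3. The upper and lower bounds meet at 3, so that is the treewidth.

Treewidth 3.
Bags: B1 = {2, 3, 5, 6}  B2 = {2, 3, 6, 7}  B3 = {0, 3, 5, 6}  B4 = {0, 1, 3, 6}  B5 = {2, 4, 6, 7}
Tree: B1–B2, B1–B3, B3–B4, B2–B5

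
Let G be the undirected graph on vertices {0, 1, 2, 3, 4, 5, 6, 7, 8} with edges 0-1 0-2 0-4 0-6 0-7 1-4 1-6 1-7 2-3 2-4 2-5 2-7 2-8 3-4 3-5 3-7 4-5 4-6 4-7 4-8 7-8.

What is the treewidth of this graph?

3

A width-3 tree decomposition is:
Bags: B1 = {0, 1, 4, 6}  B2 = {0, 1, 4, 7}  B3 = {0, 2, 4, 7}  B4 = {2, 3, 4, 7}  B5 = {2, 4, 7, 8}  B6 = {2, 3, 4, 5}
Tree: B1–B2, B2–B3, B3–B4, B3–B5, B4–B6
The largest bag has 4 vertices, giving width 3; this decomposition certifies tw(G) ≤ 3. On the other hand G contains the 4-clique {0, 1, 4, 6}. A clique must lie in a single bag of any decomposition, so no decomposition can have width below 3. Hence tw(G) = 3 exactly.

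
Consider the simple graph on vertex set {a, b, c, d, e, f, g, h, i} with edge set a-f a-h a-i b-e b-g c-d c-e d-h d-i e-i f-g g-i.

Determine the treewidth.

A width-3 tree decomposition is:
Bags: B1 = {b, c, e, g}  B2 = {c, e, g, i}  B3 = {c, d, g, i}  B4 = {d, f, g, i}  B5 = {a, d, f, i}  B6 = {a, d, f, h}
Tree: B1–B2, B2–B3, B3–B4, B4–B5, B5–B6
Every bag has size at most 4, so the width is 4 − 1 = 3 and tw(G) ≤ 3. For the lower bound: the 4 vertex sets {b,c,e}, {g}, {i}, {a,d,f,h} are disjoint, each induces a connected subgraph, and every pair is joined by at least one edge of G. Contracting each set to a single vertex therefore yields K_{4} as a minor, and since treewidth is minor-monotone, tw(G) ≥ tw(K_{4}) = 3. Hence tw(G) = 3 exactly.

3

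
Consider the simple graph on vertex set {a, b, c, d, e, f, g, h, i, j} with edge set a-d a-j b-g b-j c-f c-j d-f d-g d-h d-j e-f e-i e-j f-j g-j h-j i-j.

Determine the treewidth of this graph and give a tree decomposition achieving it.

The largest bag has 3 vertices, giving width 2; this decomposition certifies tw(G) ≤ 2. For the lower bound, the 3 vertices {d, g, j} are pairwise adjacent, and any tree decomposition puts a clique entirely inside one bag — forcing width ≥ 2. Combining the bounds, tw(G) = 2.

Treewidth 2.
Bags: B1 = {d, f, j}  B2 = {e, f, j}  B3 = {d, h, j}  B4 = {e, i, j}  B5 = {d, g, j}  B6 = {c, f, j}  B7 = {a, d, j}  B8 = {b, g, j}
Tree: B1–B2, B1–B3, B2–B4, B1–B5, B2–B6, B1–B7, B5–B8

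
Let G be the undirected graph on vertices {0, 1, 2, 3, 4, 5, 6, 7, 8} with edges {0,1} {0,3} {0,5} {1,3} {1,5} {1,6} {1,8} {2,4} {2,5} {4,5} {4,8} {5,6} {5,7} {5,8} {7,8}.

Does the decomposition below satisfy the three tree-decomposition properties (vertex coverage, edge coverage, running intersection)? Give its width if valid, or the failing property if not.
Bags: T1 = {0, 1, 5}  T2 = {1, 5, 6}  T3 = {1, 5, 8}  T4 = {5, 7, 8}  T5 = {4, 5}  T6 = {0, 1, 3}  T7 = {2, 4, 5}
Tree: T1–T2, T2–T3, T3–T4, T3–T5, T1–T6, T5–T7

No — edge (8,4) lies in no bag.

A tree decomposition must satisfy three properties: every vertex lies in some bag; for every edge, both endpoints lie together in some bag; and for every vertex, the bags containing it form a connected subtree. Here edge (8,4) lies in no bag, so the decomposition is invalid.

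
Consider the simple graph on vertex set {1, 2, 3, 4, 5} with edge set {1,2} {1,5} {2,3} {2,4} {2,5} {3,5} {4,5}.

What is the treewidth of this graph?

A width-2 tree decomposition is:
Bags: B1 = {1, 2, 5}  B2 = {2, 3, 5}  B3 = {2, 4, 5}
Tree: B1–B2, B1–B3
The largest bag has 3 vertices, giving width 2; this decomposition certifies tw(G) ≤ 2. For the lower bound, the 3 vertices {1, 2, 5} are pairwise adjacent, and any tree decomposition puts a clique entirely inside one bag — forcing width ≥ 2. Combining the bounds, tw(G) = 2.

2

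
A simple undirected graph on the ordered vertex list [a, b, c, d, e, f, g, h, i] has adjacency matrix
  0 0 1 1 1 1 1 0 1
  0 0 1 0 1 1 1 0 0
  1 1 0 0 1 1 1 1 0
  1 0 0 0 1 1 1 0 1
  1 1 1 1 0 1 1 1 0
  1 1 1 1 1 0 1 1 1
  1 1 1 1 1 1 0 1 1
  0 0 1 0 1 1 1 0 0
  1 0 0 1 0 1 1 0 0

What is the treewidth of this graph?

4

A width-4 tree decomposition is:
Bags: B1 = {a, c, e, f, g}  B2 = {c, e, f, g, h}  B3 = {b, c, e, f, g}  B4 = {a, d, e, f, g}  B5 = {a, d, f, g, i}
Tree: B1–B2, B2–B3, B1–B4, B4–B5
Every bag has size at most 5, so the width is 5 − 1 = 4 and tw(G) ≤ 4. On the other hand G contains the 5-clique {a, d, e, f, g}. A clique must lie in a single bag of any decomposition, so no decomposition can have width below 4. Hence tw(G) = 4 exactly.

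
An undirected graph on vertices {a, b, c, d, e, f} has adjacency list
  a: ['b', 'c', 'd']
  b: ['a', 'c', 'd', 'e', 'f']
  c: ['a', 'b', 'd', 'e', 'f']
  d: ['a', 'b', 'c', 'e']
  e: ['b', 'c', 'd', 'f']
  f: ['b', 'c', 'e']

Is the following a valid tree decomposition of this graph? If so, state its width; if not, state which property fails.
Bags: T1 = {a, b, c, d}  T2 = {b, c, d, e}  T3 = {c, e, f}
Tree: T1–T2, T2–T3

A tree decomposition must satisfy three properties: every vertex lies in some bag; for every edge, both endpoints lie together in some bag; and for every vertex, the bags containing it form a connected subtree. Here edge (b,f) lies in no bag, so the decomposition is invalid.

No — edge (b,f) lies in no bag.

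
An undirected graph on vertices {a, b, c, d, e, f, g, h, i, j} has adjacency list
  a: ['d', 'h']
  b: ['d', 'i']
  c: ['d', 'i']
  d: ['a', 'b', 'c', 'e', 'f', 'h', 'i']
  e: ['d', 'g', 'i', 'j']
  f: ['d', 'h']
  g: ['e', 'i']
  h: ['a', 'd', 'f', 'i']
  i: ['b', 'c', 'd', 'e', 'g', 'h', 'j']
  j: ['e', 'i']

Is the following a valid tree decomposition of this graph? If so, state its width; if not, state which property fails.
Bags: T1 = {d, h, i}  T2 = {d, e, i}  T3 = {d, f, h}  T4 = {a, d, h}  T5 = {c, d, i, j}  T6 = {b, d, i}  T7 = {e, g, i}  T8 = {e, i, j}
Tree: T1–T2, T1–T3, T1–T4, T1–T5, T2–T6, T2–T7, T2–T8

No — bags containing vertex j are not connected in the tree.

A tree decomposition must satisfy three properties: every vertex lies in some bag; for every edge, both endpoints lie together in some bag; and for every vertex, the bags containing it form a connected subtree. Here bags containing vertex j are not connected in the tree, so the decomposition is invalid.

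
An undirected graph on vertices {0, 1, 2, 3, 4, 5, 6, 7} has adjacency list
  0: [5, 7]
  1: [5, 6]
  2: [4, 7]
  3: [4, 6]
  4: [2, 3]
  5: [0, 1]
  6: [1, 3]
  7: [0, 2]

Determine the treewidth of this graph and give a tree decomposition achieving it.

Treewidth 2.
One optimal decomposition is:
Bags: B1 = {0, 2, 7}  B2 = {0, 2, 5}  B3 = {1, 2, 5}  B4 = {1, 2, 6}  B5 = {2, 3, 6}  B6 = {2, 3, 4}
Tree: B1–B2, B2–B3, B3–B4, B4–B5, B5–B6

Each bag holds 3 vertices, so the decomposition has width 2, which upper-bounds the treewidth. The edges 2–7–0–5–1–6–3–4–2 form a cycle, so G is not a tree and its treewidth is at least 2. Combining the bounds, tw(G) = 2.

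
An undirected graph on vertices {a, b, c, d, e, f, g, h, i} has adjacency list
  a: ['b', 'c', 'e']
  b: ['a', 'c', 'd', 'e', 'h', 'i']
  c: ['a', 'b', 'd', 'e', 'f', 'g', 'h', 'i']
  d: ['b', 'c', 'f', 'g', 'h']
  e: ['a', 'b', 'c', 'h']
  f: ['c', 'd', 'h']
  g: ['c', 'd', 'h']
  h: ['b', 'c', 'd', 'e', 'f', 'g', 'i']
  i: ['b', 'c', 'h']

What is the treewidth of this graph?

A width-3 tree decomposition is:
Bags: B1 = {b, c, d, h}  B2 = {b, c, h, i}  B3 = {b, c, e, h}  B4 = {c, d, f, h}  B5 = {c, d, g, h}  B6 = {a, b, c, e}
Tree: B1–B2, B1–B3, B1–B4, B4–B5, B3–B6
Each bag holds 4 vertices, so the decomposition has width 3, which upper-bounds the treewidth. On the other hand G contains the 4-clique {c, d, g, h}. A clique must lie in a single bag of any decomposition, so no decomposition can have width below 3. Therefore the treewidth is 3.

3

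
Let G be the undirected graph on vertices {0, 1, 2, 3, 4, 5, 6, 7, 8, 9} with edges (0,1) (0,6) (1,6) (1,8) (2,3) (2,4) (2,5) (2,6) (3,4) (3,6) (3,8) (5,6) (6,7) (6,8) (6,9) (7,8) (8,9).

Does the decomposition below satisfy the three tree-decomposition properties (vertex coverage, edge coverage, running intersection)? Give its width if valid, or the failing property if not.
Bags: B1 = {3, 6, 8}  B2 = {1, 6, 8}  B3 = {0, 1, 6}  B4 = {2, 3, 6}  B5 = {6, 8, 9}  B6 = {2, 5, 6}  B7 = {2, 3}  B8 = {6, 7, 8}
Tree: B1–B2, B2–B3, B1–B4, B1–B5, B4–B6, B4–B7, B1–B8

No — vertex 4 appears in no bag.

A tree decomposition must satisfy three properties: every vertex lies in some bag; for every edge, both endpoints lie together in some bag; and for every vertex, the bags containing it form a connected subtree. Here vertex 4 appears in no bag, so the decomposition is invalid.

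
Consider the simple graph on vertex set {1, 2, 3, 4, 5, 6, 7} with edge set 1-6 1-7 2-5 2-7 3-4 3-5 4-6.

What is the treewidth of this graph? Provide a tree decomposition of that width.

Each bag holds 3 vertices, so the decomposition has width 2, which upper-bounds the treewidth. Since 6–1–7–2–5–3–4–6 is a cycle in G, G is not acyclic. Forests are exactly the graphs of treewidth ≤ 1, so tw(G) ≥ 2. Combining the bounds, tw(G) = 2.

Treewidth 2.
One such decomposition:
Bags: B1 = {1, 6, 7}  B2 = {2, 6, 7}  B3 = {2, 5, 6}  B4 = {3, 5, 6}  B5 = {3, 4, 6}
Tree: B1–B2, B2–B3, B3–B4, B4–B5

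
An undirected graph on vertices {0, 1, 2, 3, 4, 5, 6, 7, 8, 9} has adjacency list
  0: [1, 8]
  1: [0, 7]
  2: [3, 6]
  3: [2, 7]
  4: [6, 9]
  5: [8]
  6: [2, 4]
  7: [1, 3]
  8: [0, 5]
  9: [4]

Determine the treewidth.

A width-1 tree decomposition is:
Bags: B1 = {4, 9}  B2 = {4, 6}  B3 = {2, 6}  B4 = {2, 3}  B5 = {3, 7}  B6 = {1, 7}  B7 = {0, 1}  B8 = {0, 8}  B9 = {5, 8}
Tree: B1–B2, B2–B3, B3–B4, B4–B5, B5–B6, B6–B7, B7–B8, B8–B9
Each bag holds 2 vertices, so the decomposition has width 1, which upper-bounds the treewidth. G has an edge, so its treewidth is at least 1. The upper and lower bounds meet at 1, so that is the treewidth.

1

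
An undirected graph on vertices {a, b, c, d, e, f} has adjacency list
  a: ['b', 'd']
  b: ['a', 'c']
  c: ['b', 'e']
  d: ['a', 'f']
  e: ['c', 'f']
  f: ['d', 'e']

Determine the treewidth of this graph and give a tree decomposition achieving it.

Each bag holds 3 vertices, so the decomposition has width 2, which upper-bounds the treewidth. The edges c–e–f–d–a–b–c form a cycle, so G is not a tree and its treewidth is at least 2. Therefore the treewidth is 2.

Treewidth 2.
One optimal decomposition is:
Bags: B1 = {c, e, f}  B2 = {c, d, f}  B3 = {a, c, d}  B4 = {a, b, c}
Tree: B1–B2, B2–B3, B3–B4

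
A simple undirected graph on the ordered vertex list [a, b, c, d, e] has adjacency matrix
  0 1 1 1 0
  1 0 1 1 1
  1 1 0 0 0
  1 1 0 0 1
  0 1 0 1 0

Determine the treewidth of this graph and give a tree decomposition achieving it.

Each bag holds 3 vertices, so the decomposition has width 2, which upper-bounds the treewidth. For the lower bound, the 3 vertices {b, d, e} are pairwise adjacent, and any tree decomposition puts a clique entirely inside one bag — forcing width ≥ 2. The upper and lower bounds meet at 2, so that is the treewidth.

Treewidth 2.
One optimal decomposition is:
Bags: B1 = {a, b, d}  B2 = {b, d, e}  B3 = {a, b, c}
Tree: B1–B2, B1–B3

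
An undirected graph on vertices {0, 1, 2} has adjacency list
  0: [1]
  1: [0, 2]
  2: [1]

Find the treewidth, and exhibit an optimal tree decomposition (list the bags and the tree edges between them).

Treewidth 1.
Bags: B1 = {0, 1}  B2 = {1, 2}
Tree: B1–B2

Every bag has size at most 2, so the width is 2 − 1 = 1 and tw(G) ≤ 1. Any graph with an edge has treewidth ≥ 1, and G has the edge 1–0. Hence tw(G) = 1 exactly.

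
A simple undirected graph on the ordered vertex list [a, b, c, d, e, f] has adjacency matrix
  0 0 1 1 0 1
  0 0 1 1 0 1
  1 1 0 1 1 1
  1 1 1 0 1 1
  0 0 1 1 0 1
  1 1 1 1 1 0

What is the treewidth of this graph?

A width-3 tree decomposition is:
Bags: B1 = {a, c, d, f}  B2 = {c, d, e, f}  B3 = {b, c, d, f}
Tree: B1–B2, B2–B3
Each bag holds 4 vertices, so the decomposition has width 3, which upper-bounds the treewidth. On the other hand G contains the 4-clique {c, d, e, f}. A clique must lie in a single bag of any decomposition, so no decomposition can have width below 3. Therefore the treewidth is 3.

3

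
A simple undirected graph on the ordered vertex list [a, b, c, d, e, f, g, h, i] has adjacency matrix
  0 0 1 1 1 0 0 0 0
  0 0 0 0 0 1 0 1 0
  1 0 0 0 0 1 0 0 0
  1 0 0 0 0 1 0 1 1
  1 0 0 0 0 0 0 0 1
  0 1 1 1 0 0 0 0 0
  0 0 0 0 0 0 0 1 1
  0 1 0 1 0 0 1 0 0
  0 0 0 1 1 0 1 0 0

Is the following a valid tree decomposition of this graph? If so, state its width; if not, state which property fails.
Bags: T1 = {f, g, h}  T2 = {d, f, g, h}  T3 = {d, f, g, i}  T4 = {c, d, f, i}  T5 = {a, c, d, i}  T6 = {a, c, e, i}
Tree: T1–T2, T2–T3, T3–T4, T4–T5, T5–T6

A tree decomposition must satisfy three properties: every vertex lies in some bag; for every edge, both endpoints lie together in some bag; and for every vertex, the bags containing it form a connected subtree. Here vertex b appears in no bag, so the decomposition is invalid.

No — vertex b appears in no bag.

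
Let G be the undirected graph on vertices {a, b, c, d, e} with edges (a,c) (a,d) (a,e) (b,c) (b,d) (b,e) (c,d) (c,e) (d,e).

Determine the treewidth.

A width-3 tree decomposition is:
Bags: B1 = {a, c, d, e}  B2 = {b, c, d, e}
Tree: B1–B2
The largest bag has 4 vertices, giving width 3; this decomposition certifies tw(G) ≤ 3. On the other hand G contains the 4-clique {a, c, d, e}. A clique must lie in a single bag of any decomposition, so no decomposition can have width below 3. Combining the bounds, tw(G) = 3.

3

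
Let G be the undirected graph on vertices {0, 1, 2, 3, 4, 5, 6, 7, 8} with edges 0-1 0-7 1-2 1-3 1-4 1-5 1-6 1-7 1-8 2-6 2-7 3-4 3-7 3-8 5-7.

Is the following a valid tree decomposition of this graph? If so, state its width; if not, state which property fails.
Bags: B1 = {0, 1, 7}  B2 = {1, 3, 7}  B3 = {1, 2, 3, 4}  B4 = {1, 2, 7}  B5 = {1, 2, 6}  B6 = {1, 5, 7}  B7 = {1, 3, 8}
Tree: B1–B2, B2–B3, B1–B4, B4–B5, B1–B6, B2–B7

No — bags containing vertex 2 are not connected in the tree.

A tree decomposition must satisfy three properties: every vertex lies in some bag; for every edge, both endpoints lie together in some bag; and for every vertex, the bags containing it form a connected subtree. Here bags containing vertex 2 are not connected in the tree, so the decomposition is invalid.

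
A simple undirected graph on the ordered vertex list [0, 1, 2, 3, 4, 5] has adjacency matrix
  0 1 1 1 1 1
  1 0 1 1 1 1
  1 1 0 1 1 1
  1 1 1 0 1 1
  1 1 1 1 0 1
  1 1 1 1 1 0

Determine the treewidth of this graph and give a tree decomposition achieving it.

With just one bag of size 6, the width is 6 − 1 = 5, so tw(G) ≤ 5. For the lower bound, the 6 vertices {0, 1, 2, 3, 4, 5} are pairwise adjacent, and any tree decomposition puts a clique entirely inside one bag — forcing width ≥ 5. Hence tw(G) = 5 exactly.

Treewidth 5.
One such decomposition:
Bags: B1 = {0, 1, 2, 3, 4, 5}
Tree: (single bag)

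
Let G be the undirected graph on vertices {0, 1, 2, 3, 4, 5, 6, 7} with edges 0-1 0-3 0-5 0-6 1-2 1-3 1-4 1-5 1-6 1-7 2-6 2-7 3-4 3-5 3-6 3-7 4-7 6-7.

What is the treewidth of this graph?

3

A width-3 tree decomposition is:
Bags: B1 = {1, 3, 6, 7}  B2 = {1, 3, 4, 7}  B3 = {0, 1, 3, 6}  B4 = {0, 1, 3, 5}  B5 = {1, 2, 6, 7}
Tree: B1–B2, B1–B3, B3–B4, B1–B5
Each bag holds 4 vertices, so the decomposition has width 3, which upper-bounds the treewidth. Conversely, {1, 2, 6, 7} is a clique of size 4, and the vertices of any clique must share a bag in every tree decomposition; so some bag has ≥ 4 vertices and tw(G) ≥ 3. Therefore the treewidth is 3.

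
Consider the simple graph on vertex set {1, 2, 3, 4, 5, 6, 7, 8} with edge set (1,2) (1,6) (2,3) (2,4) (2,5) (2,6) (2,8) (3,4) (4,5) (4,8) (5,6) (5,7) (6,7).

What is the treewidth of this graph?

A width-2 tree decomposition is:
Bags: B1 = {2, 4, 5}  B2 = {2, 5, 6}  B3 = {2, 3, 4}  B4 = {5, 6, 7}  B5 = {1, 2, 6}  B6 = {2, 4, 8}
Tree: B1–B2, B1–B3, B2–B4, B2–B5, B3–B6
Every bag has size at most 3, so the width is 3 − 1 = 2 and tw(G) ≤ 2. Conversely, {1, 2, 6} is a clique of size 3, and the vertices of any clique must share a bag in every tree decomposition; so some bag has ≥ 3 vertices and tw(G) ≥ 2. The upper and lower bounds meet at 2, so that is the treewidth.

2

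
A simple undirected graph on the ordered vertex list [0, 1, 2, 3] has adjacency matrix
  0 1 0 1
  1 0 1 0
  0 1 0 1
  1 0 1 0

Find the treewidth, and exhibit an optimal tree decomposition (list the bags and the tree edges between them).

The largest bag has 3 vertices, giving width 2; this decomposition certifies tw(G) ≤ 2. The edges 1–0–3–2–1 form a cycle, so G is not a tree and its treewidth is at least 2. The upper and lower bounds meet at 2, so that is the treewidth.

Treewidth 2.
One optimal decomposition is:
Bags: B1 = {0, 1, 3}  B2 = {1, 2, 3}
Tree: B1–B2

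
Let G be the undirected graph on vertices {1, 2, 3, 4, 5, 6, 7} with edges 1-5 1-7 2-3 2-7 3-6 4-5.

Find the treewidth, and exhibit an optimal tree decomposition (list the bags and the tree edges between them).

Each bag holds 2 vertices, so the decomposition has width 1, which upper-bounds the treewidth. G has an edge, so its treewidth is at least 1. Hence tw(G) = 1 exactly.

Treewidth 1.
One optimal decomposition is:
Bags: B1 = {4, 5}  B2 = {1, 5}  B3 = {1, 7}  B4 = {2, 7}  B5 = {2, 3}  B6 = {3, 6}
Tree: B1–B2, B2–B3, B3–B4, B4–B5, B5–B6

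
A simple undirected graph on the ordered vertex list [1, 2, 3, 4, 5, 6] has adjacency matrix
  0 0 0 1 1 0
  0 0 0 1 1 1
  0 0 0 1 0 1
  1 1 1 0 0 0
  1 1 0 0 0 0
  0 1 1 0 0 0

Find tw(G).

2

A width-2 tree decomposition is:
Bags: B1 = {2, 3, 6}  B2 = {2, 3, 4}  B3 = {2, 4, 5}  B4 = {1, 4, 5}
Tree: B1–B2, B2–B3, B3–B4
Each bag holds 3 vertices, so the decomposition has width 2, which upper-bounds the treewidth. The edges 6–3–4–2–6 form a cycle, so G is not a tree and its treewidth is at least 2. The upper and lower bounds meet at 2, so that is the treewidth.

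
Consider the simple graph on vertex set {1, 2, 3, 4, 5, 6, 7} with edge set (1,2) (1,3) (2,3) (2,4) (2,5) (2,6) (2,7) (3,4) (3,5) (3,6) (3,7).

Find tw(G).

A width-2 tree decomposition is:
Bags: B1 = {1, 2, 3}  B2 = {2, 3, 5}  B3 = {2, 3, 4}  B4 = {2, 3, 6}  B5 = {2, 3, 7}
Tree: B1–B2, B1–B3, B3–B4, B4–B5
Each bag holds 3 vertices, so the decomposition has width 2, which upper-bounds the treewidth. Conversely, {1, 2, 3} is a clique of size 3, and the vertices of any clique must share a bag in every tree decomposition; so some bag has ≥ 3 vertices and tw(G) ≥ 2. Combining the bounds, tw(G) = 2.

2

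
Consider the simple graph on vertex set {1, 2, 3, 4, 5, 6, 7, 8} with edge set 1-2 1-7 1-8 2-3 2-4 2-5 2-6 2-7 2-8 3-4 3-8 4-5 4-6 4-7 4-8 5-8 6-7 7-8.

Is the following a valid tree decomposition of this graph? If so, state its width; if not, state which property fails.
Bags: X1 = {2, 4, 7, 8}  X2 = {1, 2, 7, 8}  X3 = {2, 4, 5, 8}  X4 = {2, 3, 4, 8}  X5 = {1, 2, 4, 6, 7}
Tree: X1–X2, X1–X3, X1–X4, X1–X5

No — bags containing vertex 1 are not connected in the tree.

A tree decomposition must satisfy three properties: every vertex lies in some bag; for every edge, both endpoints lie together in some bag; and for every vertex, the bags containing it form a connected subtree. Here bags containing vertex 1 are not connected in the tree, so the decomposition is invalid.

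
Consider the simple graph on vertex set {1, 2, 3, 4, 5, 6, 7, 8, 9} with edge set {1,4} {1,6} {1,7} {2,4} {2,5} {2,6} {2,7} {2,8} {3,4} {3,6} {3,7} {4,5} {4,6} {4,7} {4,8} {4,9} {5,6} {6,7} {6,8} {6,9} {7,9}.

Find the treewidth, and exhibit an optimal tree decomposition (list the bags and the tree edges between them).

Treewidth 3.
Bags: B1 = {2, 4, 5, 6}  B2 = {2, 4, 6, 8}  B3 = {2, 4, 6, 7}  B4 = {1, 4, 6, 7}  B5 = {3, 4, 6, 7}  B6 = {4, 6, 7, 9}
Tree: B1–B2, B2–B3, B3–B4, B3–B5, B5–B6

Each bag holds 4 vertices, so the decomposition has width 3, which upper-bounds the treewidth. On the other hand G contains the 4-clique {2, 4, 6, 8}. A clique must lie in a single bag of any decomposition, so no decomposition can have width below 3. The upper and lower bounds meet at 3, so that is the treewidth.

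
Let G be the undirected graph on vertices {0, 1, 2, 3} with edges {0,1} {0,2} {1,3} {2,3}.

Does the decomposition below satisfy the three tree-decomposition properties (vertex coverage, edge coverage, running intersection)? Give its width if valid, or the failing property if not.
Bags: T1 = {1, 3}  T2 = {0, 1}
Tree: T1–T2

A tree decomposition must satisfy three properties: every vertex lies in some bag; for every edge, both endpoints lie together in some bag; and for every vertex, the bags containing it form a connected subtree. Here vertex 2 appears in no bag, so the decomposition is invalid.

No — vertex 2 appears in no bag.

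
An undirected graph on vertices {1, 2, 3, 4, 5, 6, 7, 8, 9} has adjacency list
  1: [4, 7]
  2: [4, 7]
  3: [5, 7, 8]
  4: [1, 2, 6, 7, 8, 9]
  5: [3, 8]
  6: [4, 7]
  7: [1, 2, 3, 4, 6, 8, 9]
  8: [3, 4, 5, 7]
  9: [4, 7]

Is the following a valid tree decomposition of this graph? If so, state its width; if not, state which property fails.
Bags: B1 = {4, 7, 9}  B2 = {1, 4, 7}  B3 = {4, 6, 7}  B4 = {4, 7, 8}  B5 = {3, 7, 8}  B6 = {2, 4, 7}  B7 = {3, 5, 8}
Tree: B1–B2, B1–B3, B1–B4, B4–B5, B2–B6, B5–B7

Checking the three conditions: (i) the bags cover all of {1, 2, 3, 4, 5, 6, 7, 8, 9}; (ii) for each edge, some bag contains both endpoints; (iii) the bags containing any fixed vertex form a subtree. All hold, so the decomposition is valid with width 3 − 1 = 2.

Yes; width 2.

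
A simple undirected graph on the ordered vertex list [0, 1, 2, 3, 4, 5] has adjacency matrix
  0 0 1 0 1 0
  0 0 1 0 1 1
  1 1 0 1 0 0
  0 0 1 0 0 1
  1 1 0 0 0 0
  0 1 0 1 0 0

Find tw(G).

A width-2 tree decomposition is:
Bags: B1 = {2, 3, 5}  B2 = {1, 2, 5}  B3 = {0, 1, 2}  B4 = {0, 1, 4}
Tree: B1–B2, B2–B3, B3–B4
Every bag has size at most 3, so the width is 3 − 1 = 2 and tw(G) ≤ 2. For the lower bound, G contains the cycle 3–5–1–2–3, so G is not a forest; only forests have treewidth ≤ 1, hence tw(G) ≥ 2. The upper and lower bounds meet at 2, so that is the treewidth.

2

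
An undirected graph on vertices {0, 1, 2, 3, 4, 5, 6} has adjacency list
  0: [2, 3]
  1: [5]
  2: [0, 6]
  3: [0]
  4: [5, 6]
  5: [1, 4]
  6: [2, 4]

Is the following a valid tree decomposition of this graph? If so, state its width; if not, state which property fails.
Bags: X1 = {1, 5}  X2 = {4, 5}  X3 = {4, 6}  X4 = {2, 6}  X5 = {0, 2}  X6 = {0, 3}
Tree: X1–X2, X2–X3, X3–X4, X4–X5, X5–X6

Vertex coverage: the bags together contain {0, 1, 2, 3, 4, 5, 6}, the full vertex set. Edge coverage: each edge of G has both endpoints in at least one bag. Running intersection: for every vertex, the bags containing it form a connected subtree. All three properties hold, so this is a valid tree decomposition of width max|bag| − 1 = 1, and hence tw(G) ≤ 1.

Yes; width 1.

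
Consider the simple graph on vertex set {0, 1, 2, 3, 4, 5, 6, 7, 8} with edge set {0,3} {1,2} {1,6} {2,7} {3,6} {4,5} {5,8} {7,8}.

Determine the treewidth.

A width-1 tree decomposition is:
Bags: B1 = {4, 5}  B2 = {5, 8}  B3 = {7, 8}  B4 = {2, 7}  B5 = {1, 2}  B6 = {1, 6}  B7 = {3, 6}  B8 = {0, 3}
Tree: B1–B2, B2–B3, B3–B4, B4–B5, B5–B6, B6–B7, B7–B8
Every bag has size at most 2, so the width is 2 − 1 = 1 and tw(G) ≤ 1. G has an edge, so its treewidth is at least 1. Combining the bounds, tw(G) = 1.

1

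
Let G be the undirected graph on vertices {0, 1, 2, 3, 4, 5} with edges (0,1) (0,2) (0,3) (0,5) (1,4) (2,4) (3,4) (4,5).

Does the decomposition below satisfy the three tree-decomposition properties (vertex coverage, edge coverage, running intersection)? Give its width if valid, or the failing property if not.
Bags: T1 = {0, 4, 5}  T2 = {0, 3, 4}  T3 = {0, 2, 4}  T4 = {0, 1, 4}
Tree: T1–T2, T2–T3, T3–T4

Yes; width 2.

Every vertex of G appears in some bag (union = {0, 1, 2, 3, 4, 5}); every edge is covered by a bag; and for each vertex v the set of bags containing v is connected in the bag tree. The decomposition is therefore valid. The largest bag has 3 vertices, so the width is 2.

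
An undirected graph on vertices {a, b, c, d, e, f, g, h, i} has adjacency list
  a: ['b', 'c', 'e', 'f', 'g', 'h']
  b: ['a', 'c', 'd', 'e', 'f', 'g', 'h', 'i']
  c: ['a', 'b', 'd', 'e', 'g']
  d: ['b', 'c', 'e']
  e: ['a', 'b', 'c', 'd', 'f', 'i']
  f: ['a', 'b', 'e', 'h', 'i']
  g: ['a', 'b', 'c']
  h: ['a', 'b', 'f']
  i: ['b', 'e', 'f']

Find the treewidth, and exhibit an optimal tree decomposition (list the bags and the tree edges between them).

Treewidth 3.
One such decomposition:
Bags: B1 = {a, b, f, h}  B2 = {a, b, e, f}  B3 = {a, b, c, e}  B4 = {a, b, c, g}  B5 = {b, c, d, e}  B6 = {b, e, f, i}
Tree: B1–B2, B2–B3, B3–B4, B3–B5, B2–B6

The largest bag has 4 vertices, giving width 3; this decomposition certifies tw(G) ≤ 3. For the lower bound, the 4 vertices {b, c, d, e} are pairwise adjacent, and any tree decomposition puts a clique entirely inside one bag — forcing width ≥ 3. Therefore the treewidth is 3.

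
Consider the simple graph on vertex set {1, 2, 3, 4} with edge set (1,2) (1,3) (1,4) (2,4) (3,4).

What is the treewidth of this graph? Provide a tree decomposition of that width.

Treewidth 2.
One optimal decomposition is:
Bags: B1 = {1, 2, 4}  B2 = {1, 3, 4}
Tree: B1–B2

Each bag holds 3 vertices, so the decomposition has width 2, which upper-bounds the treewidth. On the other hand G contains the 3-clique {1, 2, 4}. A clique must lie in a single bag of any decomposition, so no decomposition can have width below 2. Hence tw(G) = 2 exactly.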